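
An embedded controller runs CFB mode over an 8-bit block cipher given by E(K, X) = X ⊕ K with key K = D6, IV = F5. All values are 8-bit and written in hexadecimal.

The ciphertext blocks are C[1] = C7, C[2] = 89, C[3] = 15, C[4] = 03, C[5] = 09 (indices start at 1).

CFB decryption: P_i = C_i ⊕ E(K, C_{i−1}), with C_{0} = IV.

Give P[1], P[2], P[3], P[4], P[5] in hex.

P[1] = E4, P[2] = 98, P[3] = 4A, P[4] = C0, P[5] = DC

P[1]: E(K, F5) = 23; C7 ⊕ 23 = E4.
P[2]: E(K, C7) = 11; 89 ⊕ 11 = 98.
P[3]: E(K, 89) = 5F; 15 ⊕ 5F = 4A.
P[4]: E(K, 15) = C3; 03 ⊕ C3 = C0.
P[5]: E(K, 03) = D5; 09 ⊕ D5 = DC.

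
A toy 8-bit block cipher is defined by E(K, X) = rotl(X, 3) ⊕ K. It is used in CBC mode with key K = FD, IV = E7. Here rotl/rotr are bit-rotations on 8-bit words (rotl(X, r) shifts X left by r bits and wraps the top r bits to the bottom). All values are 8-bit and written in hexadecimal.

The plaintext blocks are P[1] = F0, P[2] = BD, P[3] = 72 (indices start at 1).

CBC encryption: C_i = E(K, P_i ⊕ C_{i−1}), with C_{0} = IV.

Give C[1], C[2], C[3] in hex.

C[1] = 45, C[2] = 3A, C[3] = BF

C[1]: P[1] ⊕ E7 = 17; E(K, 17) = 45.
C[2]: P[2] ⊕ 45 = F8; E(K, F8) = 3A.
C[3]: P[3] ⊕ 3A = 48; E(K, 48) = BF.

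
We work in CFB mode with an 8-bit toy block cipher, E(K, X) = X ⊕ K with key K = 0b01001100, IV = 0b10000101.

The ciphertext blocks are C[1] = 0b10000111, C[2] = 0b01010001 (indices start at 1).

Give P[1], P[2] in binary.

CFB decryption: P_i = C_i ⊕ E(K, C_{i−1}), with C_{0} = IV.
P[1]: E(K, 0b10000101) = 0b11001001; 0b10000111 ⊕ 0b11001001 = 0b01001110.
P[2]: E(K, 0b10000111) = 0b11001011; 0b01010001 ⊕ 0b11001011 = 0b10011010.

P[1] = 0b01001110, P[2] = 0b10011010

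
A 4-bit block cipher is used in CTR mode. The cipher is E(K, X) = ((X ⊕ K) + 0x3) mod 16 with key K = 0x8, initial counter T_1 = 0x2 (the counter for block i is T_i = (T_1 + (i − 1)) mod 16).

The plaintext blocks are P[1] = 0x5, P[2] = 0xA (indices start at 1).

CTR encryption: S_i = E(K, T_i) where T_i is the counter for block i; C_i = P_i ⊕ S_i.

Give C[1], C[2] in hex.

C[1]: T = 0x2, S = E(K, T) = 0xD; 0x5 ⊕ 0xD = 0x8.
C[2]: T = 0x3, S = E(K, T) = 0xE; 0xA ⊕ 0xE = 0x4.

C[1] = 0x8, C[2] = 0x4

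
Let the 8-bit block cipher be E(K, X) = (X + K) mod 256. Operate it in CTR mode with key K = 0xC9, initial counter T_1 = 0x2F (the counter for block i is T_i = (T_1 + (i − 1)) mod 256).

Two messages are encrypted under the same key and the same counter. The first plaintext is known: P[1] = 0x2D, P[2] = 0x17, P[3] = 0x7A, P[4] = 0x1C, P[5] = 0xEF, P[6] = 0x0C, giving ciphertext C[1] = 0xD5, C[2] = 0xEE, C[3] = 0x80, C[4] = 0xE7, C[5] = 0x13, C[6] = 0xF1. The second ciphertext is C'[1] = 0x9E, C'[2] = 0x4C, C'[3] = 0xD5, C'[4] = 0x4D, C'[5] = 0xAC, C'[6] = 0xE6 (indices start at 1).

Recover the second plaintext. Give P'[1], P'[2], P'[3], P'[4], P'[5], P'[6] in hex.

P'[1] = 0x66, P'[2] = 0xB5, P'[3] = 0x2F, P'[4] = 0xB6, P'[5] = 0x50, P'[6] = 0x1B

In CTR with a reused counter, both messages share the same keystream S_i, so C_i ⊕ C'_i = P_i ⊕ P'_i and thus P'_i = P_i ⊕ C_i ⊕ C'_i.
P'[1]: 0x2D ⊕ 0xD5 ⊕ 0x9E = 0x66.
P'[2]: 0x17 ⊕ 0xEE ⊕ 0x4C = 0xB5.
P'[3]: 0x7A ⊕ 0x80 ⊕ 0xD5 = 0x2F.
P'[4]: 0x1C ⊕ 0xE7 ⊕ 0x4D = 0xB6.
P'[5]: 0xEF ⊕ 0x13 ⊕ 0xAC = 0x50.
P'[6]: 0x0C ⊕ 0xF1 ⊕ 0xE6 = 0x1B.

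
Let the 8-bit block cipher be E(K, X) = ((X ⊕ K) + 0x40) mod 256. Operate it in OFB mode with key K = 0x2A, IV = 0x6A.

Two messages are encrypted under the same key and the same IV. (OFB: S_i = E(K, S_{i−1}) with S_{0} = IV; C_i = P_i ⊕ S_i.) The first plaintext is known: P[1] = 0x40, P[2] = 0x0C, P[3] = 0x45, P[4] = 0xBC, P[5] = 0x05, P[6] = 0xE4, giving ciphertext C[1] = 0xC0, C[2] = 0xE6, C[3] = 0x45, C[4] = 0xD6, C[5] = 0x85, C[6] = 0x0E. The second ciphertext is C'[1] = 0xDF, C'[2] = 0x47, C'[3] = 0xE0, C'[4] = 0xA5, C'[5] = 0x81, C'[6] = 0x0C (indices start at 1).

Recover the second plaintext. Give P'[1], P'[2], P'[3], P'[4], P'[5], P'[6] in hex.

In OFB with a reused IV, both messages share the same keystream S_i, so C_i ⊕ C'_i = P_i ⊕ P'_i and thus P'_i = P_i ⊕ C_i ⊕ C'_i.
P'[1]: 0x40 ⊕ 0xC0 ⊕ 0xDF = 0x5F.
P'[2]: 0x0C ⊕ 0xE6 ⊕ 0x47 = 0xAD.
P'[3]: 0x45 ⊕ 0x45 ⊕ 0xE0 = 0xE0.
P'[4]: 0xBC ⊕ 0xD6 ⊕ 0xA5 = 0xCF.
P'[5]: 0x05 ⊕ 0x85 ⊕ 0x81 = 0x01.
P'[6]: 0xE4 ⊕ 0x0E ⊕ 0x0C = 0xE6.

P'[1] = 0x5F, P'[2] = 0xAD, P'[3] = 0xE0, P'[4] = 0xCF, P'[5] = 0x01, P'[6] = 0xE6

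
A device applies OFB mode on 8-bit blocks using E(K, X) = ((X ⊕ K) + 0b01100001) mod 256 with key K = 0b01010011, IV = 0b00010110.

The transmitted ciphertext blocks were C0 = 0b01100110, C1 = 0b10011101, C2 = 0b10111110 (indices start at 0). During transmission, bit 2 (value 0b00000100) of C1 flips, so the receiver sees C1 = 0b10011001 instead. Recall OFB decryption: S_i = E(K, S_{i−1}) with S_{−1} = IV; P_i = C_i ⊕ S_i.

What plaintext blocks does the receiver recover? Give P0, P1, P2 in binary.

P0 = 0b11000000, P1 = 0b11001111, P2 = 0b11011000

Only C1 changed, to 0b10011001. In OFB, a change in C_i flips the same bit in P_i only; the keystream is unaffected. Decrypting the received ciphertext:
P0: S = E(K, 0b00010110) = 0b10100110; 0b01100110 ⊕ 0b10100110 = 0b11000000.
P1: S = E(K, 0b10100110) = 0b01010110; 0b10011001 ⊕ 0b01010110 = 0b11001111.
P2: S = E(K, 0b01010110) = 0b01100110; 0b10111110 ⊕ 0b01100110 = 0b11011000.
Blocks that differ from the original plaintext: P1.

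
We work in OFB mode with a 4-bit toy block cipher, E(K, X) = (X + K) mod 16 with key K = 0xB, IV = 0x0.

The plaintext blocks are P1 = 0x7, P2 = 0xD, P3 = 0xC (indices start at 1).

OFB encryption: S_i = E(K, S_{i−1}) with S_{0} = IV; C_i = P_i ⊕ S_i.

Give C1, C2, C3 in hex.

C1: S = E(K, 0x0) = 0xB; 0x7 ⊕ 0xB = 0xC.
C2: S = E(K, 0xB) = 0x6; 0xD ⊕ 0x6 = 0xB.
C3: S = E(K, 0x6) = 0x1; 0xC ⊕ 0x1 = 0xD.

C1 = 0xC, C2 = 0xB, C3 = 0xD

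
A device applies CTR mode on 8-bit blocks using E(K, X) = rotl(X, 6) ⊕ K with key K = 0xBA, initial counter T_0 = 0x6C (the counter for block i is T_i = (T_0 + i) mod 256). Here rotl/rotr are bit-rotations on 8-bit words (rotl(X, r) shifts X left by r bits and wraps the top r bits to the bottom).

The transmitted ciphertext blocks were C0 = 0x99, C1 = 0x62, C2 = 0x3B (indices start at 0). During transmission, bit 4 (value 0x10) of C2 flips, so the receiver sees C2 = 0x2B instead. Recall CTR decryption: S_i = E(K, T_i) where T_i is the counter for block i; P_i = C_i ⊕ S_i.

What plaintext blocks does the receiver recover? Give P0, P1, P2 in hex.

Only C2 changed, to 0x2B. In CTR, a change in C_i flips the same bit in P_i only; the keystream is unaffected. Decrypting the received ciphertext:
P0: T = 0x6C, S = E(K, T) = 0xA1; 0x99 ⊕ 0xA1 = 0x38.
P1: T = 0x6D, S = E(K, T) = 0xE1; 0x62 ⊕ 0xE1 = 0x83.
P2: T = 0x6E, S = E(K, T) = 0x21; 0x2B ⊕ 0x21 = 0x0A.
Blocks that differ from the original plaintext: P2.

P0 = 0x38, P1 = 0x83, P2 = 0x0A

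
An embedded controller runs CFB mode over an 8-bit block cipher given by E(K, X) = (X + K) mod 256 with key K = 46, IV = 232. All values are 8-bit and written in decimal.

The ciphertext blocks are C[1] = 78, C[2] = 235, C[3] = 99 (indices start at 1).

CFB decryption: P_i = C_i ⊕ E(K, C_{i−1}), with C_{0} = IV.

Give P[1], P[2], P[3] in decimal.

P[1] = 88, P[2] = 151, P[3] = 122

P[1]: E(K, 232) = 22; 78 ⊕ 22 = 88.
P[2]: E(K, 78) = 124; 235 ⊕ 124 = 151.
P[3]: E(K, 235) = 25; 99 ⊕ 25 = 122.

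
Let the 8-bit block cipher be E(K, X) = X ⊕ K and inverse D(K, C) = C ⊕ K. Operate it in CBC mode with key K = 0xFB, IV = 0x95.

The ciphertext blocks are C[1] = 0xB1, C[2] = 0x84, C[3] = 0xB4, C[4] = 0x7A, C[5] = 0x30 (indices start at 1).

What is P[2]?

CBC decryption: P_i = D(K, C_i) ⊕ C_{i−1}, with C_{0} = IV.
P[2]: D(K, 0x84) = 0x7F; 0x7F ⊕ 0xB1 = 0xCE.

P[2] = 0xCE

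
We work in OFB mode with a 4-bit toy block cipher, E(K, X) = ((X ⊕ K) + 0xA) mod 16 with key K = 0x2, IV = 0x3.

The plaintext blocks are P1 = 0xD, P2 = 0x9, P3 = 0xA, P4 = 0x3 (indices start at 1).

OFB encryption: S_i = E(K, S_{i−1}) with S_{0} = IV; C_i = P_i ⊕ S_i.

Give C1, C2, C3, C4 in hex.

C1 = 0x6, C2 = 0xA, C3 = 0x1, C4 = 0x0

C1: S = E(K, 0x3) = 0xB; 0xD ⊕ 0xB = 0x6.
C2: S = E(K, 0xB) = 0x3; 0x9 ⊕ 0x3 = 0xA.
C3: S = E(K, 0x3) = 0xB; 0xA ⊕ 0xB = 0x1.
C4: S = E(K, 0xB) = 0x3; 0x3 ⊕ 0x3 = 0x0.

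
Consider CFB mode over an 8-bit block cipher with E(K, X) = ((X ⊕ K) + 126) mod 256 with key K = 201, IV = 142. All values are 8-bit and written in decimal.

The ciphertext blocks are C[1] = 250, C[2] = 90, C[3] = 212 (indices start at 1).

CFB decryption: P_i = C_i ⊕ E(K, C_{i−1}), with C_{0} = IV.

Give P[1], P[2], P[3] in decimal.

P[1]: E(K, 142) = 197; 250 ⊕ 197 = 63.
P[2]: E(K, 250) = 177; 90 ⊕ 177 = 235.
P[3]: E(K, 90) = 17; 212 ⊕ 17 = 197.

P[1] = 63, P[2] = 235, P[3] = 197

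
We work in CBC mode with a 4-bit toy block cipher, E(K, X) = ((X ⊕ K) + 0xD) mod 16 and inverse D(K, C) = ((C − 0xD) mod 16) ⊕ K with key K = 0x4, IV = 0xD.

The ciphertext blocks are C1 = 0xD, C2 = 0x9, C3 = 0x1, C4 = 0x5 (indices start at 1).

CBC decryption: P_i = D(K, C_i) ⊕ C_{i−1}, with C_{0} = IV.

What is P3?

P3: D(K, 0x1) = 0x0; 0x0 ⊕ 0x9 = 0x9.

P3 = 0x9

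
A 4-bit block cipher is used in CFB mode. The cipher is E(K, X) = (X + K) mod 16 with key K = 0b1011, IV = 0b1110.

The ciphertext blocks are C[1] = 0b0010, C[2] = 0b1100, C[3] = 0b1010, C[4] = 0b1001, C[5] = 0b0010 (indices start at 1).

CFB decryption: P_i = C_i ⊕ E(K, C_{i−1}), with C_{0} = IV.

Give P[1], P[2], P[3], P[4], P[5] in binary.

P[1]: E(K, 0b1110) = 0b1001; 0b0010 ⊕ 0b1001 = 0b1011.
P[2]: E(K, 0b0010) = 0b1101; 0b1100 ⊕ 0b1101 = 0b0001.
P[3]: E(K, 0b1100) = 0b0111; 0b1010 ⊕ 0b0111 = 0b1101.
P[4]: E(K, 0b1010) = 0b0101; 0b1001 ⊕ 0b0101 = 0b1100.
P[5]: E(K, 0b1001) = 0b0100; 0b0010 ⊕ 0b0100 = 0b0110.

P[1] = 0b1011, P[2] = 0b0001, P[3] = 0b1101, P[4] = 0b1100, P[5] = 0b0110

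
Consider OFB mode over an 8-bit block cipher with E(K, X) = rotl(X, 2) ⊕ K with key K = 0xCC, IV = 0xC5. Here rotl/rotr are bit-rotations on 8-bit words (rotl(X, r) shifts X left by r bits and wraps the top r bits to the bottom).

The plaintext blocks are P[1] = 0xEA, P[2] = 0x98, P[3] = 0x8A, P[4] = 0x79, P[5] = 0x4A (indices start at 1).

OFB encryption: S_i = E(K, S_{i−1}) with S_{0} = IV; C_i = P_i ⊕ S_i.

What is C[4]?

C[1]: S = E(K, 0xC5) = 0xDB; 0xEA ⊕ 0xDB = 0x31.
C[2]: S = E(K, 0xDB) = 0xA3; 0x98 ⊕ 0xA3 = 0x3B.
C[3]: S = E(K, 0xA3) = 0x42; 0x8A ⊕ 0x42 = 0xC8.
C[4]: S = E(K, 0x42) = 0xC5; 0x79 ⊕ 0xC5 = 0xBC.

C[4] = 0xBC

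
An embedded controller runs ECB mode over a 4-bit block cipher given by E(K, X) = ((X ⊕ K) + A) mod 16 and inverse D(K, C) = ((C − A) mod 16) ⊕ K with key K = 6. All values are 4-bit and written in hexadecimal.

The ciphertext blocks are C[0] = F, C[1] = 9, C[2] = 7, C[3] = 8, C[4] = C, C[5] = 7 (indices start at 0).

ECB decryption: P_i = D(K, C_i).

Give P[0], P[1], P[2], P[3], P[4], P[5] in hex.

P[0] = 3, P[1] = 9, P[2] = B, P[3] = 8, P[4] = 4, P[5] = B

P[0]: D(K, F) = 3.
P[1]: D(K, 9) = 9.
P[2]: D(K, 7) = B.
P[3]: D(K, 8) = 8.
P[4]: D(K, C) = 4.
P[5]: D(K, 7) = B.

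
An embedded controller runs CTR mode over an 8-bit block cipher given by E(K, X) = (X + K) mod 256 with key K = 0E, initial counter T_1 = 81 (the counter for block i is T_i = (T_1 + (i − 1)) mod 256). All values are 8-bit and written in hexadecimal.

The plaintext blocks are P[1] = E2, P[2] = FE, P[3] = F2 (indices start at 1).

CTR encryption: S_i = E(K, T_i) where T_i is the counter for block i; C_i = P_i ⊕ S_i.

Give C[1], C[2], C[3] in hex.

C[1] = 6D, C[2] = 6E, C[3] = 63

C[1]: T = 81, S = E(K, T) = 8F; E2 ⊕ 8F = 6D.
C[2]: T = 82, S = E(K, T) = 90; FE ⊕ 90 = 6E.
C[3]: T = 83, S = E(K, T) = 91; F2 ⊕ 91 = 63.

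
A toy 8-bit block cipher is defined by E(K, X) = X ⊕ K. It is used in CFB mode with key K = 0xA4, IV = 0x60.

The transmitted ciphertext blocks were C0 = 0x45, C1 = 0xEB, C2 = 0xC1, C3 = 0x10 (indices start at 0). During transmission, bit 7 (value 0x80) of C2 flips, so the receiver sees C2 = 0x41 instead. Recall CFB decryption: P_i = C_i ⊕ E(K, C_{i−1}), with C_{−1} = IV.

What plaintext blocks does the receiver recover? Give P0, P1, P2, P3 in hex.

Only C2 changed, to 0x41. In CFB, a change in C_i flips the same bit in P_i and garbles P_{i+1}. Decrypting the received ciphertext:
P0: E(K, 0x60) = 0xC4; 0x45 ⊕ 0xC4 = 0x81.
P1: E(K, 0x45) = 0xE1; 0xEB ⊕ 0xE1 = 0x0A.
P2: E(K, 0xEB) = 0x4F; 0x41 ⊕ 0x4F = 0x0E.
P3: E(K, 0x41) = 0xE5; 0x10 ⊕ 0xE5 = 0xF5.
Blocks that differ from the original plaintext: P2, P3.

P0 = 0x81, P1 = 0x0A, P2 = 0x0E, P3 = 0xF5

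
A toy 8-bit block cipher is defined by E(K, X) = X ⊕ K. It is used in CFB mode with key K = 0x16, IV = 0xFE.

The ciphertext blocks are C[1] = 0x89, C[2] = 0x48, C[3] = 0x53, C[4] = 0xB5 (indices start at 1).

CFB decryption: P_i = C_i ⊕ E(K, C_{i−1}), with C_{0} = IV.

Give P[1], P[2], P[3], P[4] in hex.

P[1]: E(K, 0xFE) = 0xE8; 0x89 ⊕ 0xE8 = 0x61.
P[2]: E(K, 0x89) = 0x9F; 0x48 ⊕ 0x9F = 0xD7.
P[3]: E(K, 0x48) = 0x5E; 0x53 ⊕ 0x5E = 0x0D.
P[4]: E(K, 0x53) = 0x45; 0xB5 ⊕ 0x45 = 0xF0.

P[1] = 0x61, P[2] = 0xD7, P[3] = 0x0D, P[4] = 0xF0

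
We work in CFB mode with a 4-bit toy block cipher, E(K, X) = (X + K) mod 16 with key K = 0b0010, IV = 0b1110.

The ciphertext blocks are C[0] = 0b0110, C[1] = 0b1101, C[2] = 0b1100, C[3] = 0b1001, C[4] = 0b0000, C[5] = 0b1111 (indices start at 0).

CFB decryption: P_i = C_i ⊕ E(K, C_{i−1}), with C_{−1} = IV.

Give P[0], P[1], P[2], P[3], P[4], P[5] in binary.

P[0] = 0b0110, P[1] = 0b0101, P[2] = 0b0011, P[3] = 0b0111, P[4] = 0b1011, P[5] = 0b1101

P[0]: E(K, 0b1110) = 0b0000; 0b0110 ⊕ 0b0000 = 0b0110.
P[1]: E(K, 0b0110) = 0b1000; 0b1101 ⊕ 0b1000 = 0b0101.
P[2]: E(K, 0b1101) = 0b1111; 0b1100 ⊕ 0b1111 = 0b0011.
P[3]: E(K, 0b1100) = 0b1110; 0b1001 ⊕ 0b1110 = 0b0111.
P[4]: E(K, 0b1001) = 0b1011; 0b0000 ⊕ 0b1011 = 0b1011.
P[5]: E(K, 0b0000) = 0b0010; 0b1111 ⊕ 0b0010 = 0b1101.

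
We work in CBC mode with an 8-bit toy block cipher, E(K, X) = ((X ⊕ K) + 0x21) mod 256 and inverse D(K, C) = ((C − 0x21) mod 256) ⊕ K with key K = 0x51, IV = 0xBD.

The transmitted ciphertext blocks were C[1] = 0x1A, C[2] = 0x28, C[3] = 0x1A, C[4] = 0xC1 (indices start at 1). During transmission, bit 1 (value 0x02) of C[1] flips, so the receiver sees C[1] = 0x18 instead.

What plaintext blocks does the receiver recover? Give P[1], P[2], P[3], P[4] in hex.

CBC decryption: P_i = D(K, C_i) ⊕ C_{i−1}, with C_{0} = IV.
Only C[1] changed, to 0x18. In CBC, a change in C_i garbles P_i and flips the same bit in P_{i+1}. Decrypting the received ciphertext:
P[1]: D(K, 0x18) = 0xA6; 0xA6 ⊕ 0xBD = 0x1B.
P[2]: D(K, 0x28) = 0x56; 0x56 ⊕ 0x18 = 0x4E.
P[3]: D(K, 0x1A) = 0xA8; 0xA8 ⊕ 0x28 = 0x80.
P[4]: D(K, 0xC1) = 0xF1; 0xF1 ⊕ 0x1A = 0xEB.
Blocks that differ from the original plaintext: P[1], P[2].

P[1] = 0x1B, P[2] = 0x4E, P[3] = 0x80, P[4] = 0xEB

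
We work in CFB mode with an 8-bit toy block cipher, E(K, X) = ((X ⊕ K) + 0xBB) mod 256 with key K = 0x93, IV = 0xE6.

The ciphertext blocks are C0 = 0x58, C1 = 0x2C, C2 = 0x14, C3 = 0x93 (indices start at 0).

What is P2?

CFB decryption: P_i = C_i ⊕ E(K, C_{i−1}), with C_{−1} = IV.
P2: E(K, 0x2C) = 0x7A; 0x14 ⊕ 0x7A = 0x6E.

P2 = 0x6E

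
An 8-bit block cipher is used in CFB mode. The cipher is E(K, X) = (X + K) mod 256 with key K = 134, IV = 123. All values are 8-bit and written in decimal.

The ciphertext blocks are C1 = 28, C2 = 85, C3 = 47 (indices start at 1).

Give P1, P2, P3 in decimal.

CFB decryption: P_i = C_i ⊕ E(K, C_{i−1}), with C_{0} = IV.
P1: E(K, 123) = 1; 28 ⊕ 1 = 29.
P2: E(K, 28) = 162; 85 ⊕ 162 = 247.
P3: E(K, 85) = 219; 47 ⊕ 219 = 244.

P1 = 29, P2 = 247, P3 = 244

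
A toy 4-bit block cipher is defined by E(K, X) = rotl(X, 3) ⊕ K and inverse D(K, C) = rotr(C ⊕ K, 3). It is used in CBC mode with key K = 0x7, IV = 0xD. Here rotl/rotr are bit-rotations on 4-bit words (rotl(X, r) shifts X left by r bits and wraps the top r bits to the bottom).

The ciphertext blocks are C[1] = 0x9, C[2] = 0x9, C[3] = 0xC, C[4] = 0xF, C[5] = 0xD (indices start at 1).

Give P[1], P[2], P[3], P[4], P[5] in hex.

P[1] = 0x0, P[2] = 0x4, P[3] = 0xE, P[4] = 0xD, P[5] = 0xA

CBC decryption: P_i = D(K, C_i) ⊕ C_{i−1}, with C_{0} = IV.
P[1]: D(K, 0x9) = 0xD; 0xD ⊕ 0xD = 0x0.
P[2]: D(K, 0x9) = 0xD; 0xD ⊕ 0x9 = 0x4.
P[3]: D(K, 0xC) = 0x7; 0x7 ⊕ 0x9 = 0xE.
P[4]: D(K, 0xF) = 0x1; 0x1 ⊕ 0xC = 0xD.
P[5]: D(K, 0xD) = 0x5; 0x5 ⊕ 0xF = 0xA.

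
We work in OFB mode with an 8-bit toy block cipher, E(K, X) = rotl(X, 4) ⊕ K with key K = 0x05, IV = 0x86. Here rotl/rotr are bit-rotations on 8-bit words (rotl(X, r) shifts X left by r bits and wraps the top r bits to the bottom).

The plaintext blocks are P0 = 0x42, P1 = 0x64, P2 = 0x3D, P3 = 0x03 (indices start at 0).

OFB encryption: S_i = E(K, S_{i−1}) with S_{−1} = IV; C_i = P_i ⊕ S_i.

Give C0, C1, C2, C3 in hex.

C0 = 0x2F, C1 = 0xB7, C2 = 0x05, C3 = 0x85

C0: S = E(K, 0x86) = 0x6D; 0x42 ⊕ 0x6D = 0x2F.
C1: S = E(K, 0x6D) = 0xD3; 0x64 ⊕ 0xD3 = 0xB7.
C2: S = E(K, 0xD3) = 0x38; 0x3D ⊕ 0x38 = 0x05.
C3: S = E(K, 0x38) = 0x86; 0x03 ⊕ 0x86 = 0x85.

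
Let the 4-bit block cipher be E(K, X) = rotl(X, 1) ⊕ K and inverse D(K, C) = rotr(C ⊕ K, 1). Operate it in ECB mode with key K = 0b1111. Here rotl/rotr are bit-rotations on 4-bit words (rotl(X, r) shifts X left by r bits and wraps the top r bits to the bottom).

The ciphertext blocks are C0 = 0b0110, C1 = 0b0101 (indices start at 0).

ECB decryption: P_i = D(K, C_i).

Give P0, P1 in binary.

P0 = 0b1100, P1 = 0b0101

P0: D(K, 0b0110) = 0b1100.
P1: D(K, 0b0101) = 0b0101.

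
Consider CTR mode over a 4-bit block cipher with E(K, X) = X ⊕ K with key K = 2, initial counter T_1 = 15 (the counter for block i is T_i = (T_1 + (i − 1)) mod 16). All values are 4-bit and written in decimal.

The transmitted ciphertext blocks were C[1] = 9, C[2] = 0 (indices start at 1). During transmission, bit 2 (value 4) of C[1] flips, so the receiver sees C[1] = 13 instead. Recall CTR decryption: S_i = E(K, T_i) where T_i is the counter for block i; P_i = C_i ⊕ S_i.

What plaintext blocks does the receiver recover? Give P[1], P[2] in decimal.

P[1] = 0, P[2] = 2

Only C[1] changed, to 13. In CTR, a change in C_i flips the same bit in P_i only; the keystream is unaffected. Decrypting the received ciphertext:
P[1]: T = 15, S = E(K, T) = 13; 13 ⊕ 13 = 0.
P[2]: T = 0, S = E(K, T) = 2; 0 ⊕ 2 = 2.
Blocks that differ from the original plaintext: P[1].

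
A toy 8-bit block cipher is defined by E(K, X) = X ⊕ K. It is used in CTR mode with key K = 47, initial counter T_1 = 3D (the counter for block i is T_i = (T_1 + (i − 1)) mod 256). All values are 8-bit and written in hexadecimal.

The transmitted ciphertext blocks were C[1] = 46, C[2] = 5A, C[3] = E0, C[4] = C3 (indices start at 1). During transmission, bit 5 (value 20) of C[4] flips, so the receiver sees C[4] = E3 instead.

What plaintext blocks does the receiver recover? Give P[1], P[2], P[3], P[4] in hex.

CTR decryption: S_i = E(K, T_i) where T_i is the counter for block i; P_i = C_i ⊕ S_i.
Only C[4] changed, to E3. In CTR, a change in C_i flips the same bit in P_i only; the keystream is unaffected. Decrypting the received ciphertext:
P[1]: T = 3D, S = E(K, T) = 7A; 46 ⊕ 7A = 3C.
P[2]: T = 3E, S = E(K, T) = 79; 5A ⊕ 79 = 23.
P[3]: T = 3F, S = E(K, T) = 78; E0 ⊕ 78 = 98.
P[4]: T = 40, S = E(K, T) = 07; E3 ⊕ 07 = E4.
Blocks that differ from the original plaintext: P[4].

P[1] = 3C, P[2] = 23, P[3] = 98, P[4] = E4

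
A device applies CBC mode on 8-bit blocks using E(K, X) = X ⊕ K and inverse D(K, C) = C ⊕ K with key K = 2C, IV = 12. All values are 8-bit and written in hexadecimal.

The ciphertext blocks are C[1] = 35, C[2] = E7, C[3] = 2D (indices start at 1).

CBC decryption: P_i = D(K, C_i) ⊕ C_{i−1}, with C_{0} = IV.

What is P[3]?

P[3] = E6

P[3]: D(K, 2D) = 01; 01 ⊕ E7 = E6.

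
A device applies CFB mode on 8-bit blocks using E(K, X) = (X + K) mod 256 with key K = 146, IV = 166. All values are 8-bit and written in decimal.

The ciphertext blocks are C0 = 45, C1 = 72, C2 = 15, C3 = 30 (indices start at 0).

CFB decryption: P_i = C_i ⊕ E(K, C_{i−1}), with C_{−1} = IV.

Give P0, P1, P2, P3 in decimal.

P0: E(K, 166) = 56; 45 ⊕ 56 = 21.
P1: E(K, 45) = 191; 72 ⊕ 191 = 247.
P2: E(K, 72) = 218; 15 ⊕ 218 = 213.
P3: E(K, 15) = 161; 30 ⊕ 161 = 191.

P0 = 21, P1 = 247, P2 = 213, P3 = 191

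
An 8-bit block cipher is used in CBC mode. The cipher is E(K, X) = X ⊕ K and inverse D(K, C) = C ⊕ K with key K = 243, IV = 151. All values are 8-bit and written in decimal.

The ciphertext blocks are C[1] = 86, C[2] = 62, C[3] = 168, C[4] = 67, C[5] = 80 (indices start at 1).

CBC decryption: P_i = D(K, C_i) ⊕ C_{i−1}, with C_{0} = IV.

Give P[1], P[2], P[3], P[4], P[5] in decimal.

P[1]: D(K, 86) = 165; 165 ⊕ 151 = 50.
P[2]: D(K, 62) = 205; 205 ⊕ 86 = 155.
P[3]: D(K, 168) = 91; 91 ⊕ 62 = 101.
P[4]: D(K, 67) = 176; 176 ⊕ 168 = 24.
P[5]: D(K, 80) = 163; 163 ⊕ 67 = 224.

P[1] = 50, P[2] = 155, P[3] = 101, P[4] = 24, P[5] = 224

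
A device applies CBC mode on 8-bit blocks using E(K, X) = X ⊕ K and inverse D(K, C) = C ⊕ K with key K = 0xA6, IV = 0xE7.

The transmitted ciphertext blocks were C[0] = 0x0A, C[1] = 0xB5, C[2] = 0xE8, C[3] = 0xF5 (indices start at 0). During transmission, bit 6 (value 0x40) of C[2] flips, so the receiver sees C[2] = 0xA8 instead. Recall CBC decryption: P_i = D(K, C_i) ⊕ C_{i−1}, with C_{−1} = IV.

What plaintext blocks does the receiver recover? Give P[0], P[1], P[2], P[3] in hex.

P[0] = 0x4B, P[1] = 0x19, P[2] = 0xBB, P[3] = 0xFB

Only C[2] changed, to 0xA8. In CBC, a change in C_i garbles P_i and flips the same bit in P_{i+1}. Decrypting the received ciphertext:
P[0]: D(K, 0x0A) = 0xAC; 0xAC ⊕ 0xE7 = 0x4B.
P[1]: D(K, 0xB5) = 0x13; 0x13 ⊕ 0x0A = 0x19.
P[2]: D(K, 0xA8) = 0x0E; 0x0E ⊕ 0xB5 = 0xBB.
P[3]: D(K, 0xF5) = 0x53; 0x53 ⊕ 0xA8 = 0xFB.
Blocks that differ from the original plaintext: P[2], P[3].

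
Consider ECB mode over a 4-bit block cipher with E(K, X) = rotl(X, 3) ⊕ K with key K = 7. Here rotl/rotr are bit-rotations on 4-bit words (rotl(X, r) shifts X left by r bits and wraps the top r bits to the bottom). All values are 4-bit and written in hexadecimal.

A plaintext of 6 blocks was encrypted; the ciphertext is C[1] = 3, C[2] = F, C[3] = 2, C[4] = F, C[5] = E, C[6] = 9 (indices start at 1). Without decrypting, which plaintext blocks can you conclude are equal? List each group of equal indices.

ECB encrypts each block independently with the same key, so equal ciphertext blocks imply equal plaintext blocks.
C[2] = C[4] = F, so P[2] = P[4].

P[2] = P[4]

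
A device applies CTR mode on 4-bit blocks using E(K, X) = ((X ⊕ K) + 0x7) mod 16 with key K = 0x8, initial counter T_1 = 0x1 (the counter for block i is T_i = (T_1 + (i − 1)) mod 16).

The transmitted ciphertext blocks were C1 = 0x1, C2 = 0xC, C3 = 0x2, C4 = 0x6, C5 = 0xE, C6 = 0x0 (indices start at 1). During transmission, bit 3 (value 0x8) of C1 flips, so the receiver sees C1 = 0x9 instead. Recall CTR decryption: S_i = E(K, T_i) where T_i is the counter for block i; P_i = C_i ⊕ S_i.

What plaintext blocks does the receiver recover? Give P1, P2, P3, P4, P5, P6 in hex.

Only C1 changed, to 0x9. In CTR, a change in C_i flips the same bit in P_i only; the keystream is unaffected. Decrypting the received ciphertext:
P1: T = 0x1, S = E(K, T) = 0x0; 0x9 ⊕ 0x0 = 0x9.
P2: T = 0x2, S = E(K, T) = 0x1; 0xC ⊕ 0x1 = 0xD.
P3: T = 0x3, S = E(K, T) = 0x2; 0x2 ⊕ 0x2 = 0x0.
P4: T = 0x4, S = E(K, T) = 0x3; 0x6 ⊕ 0x3 = 0x5.
P5: T = 0x5, S = E(K, T) = 0x4; 0xE ⊕ 0x4 = 0xA.
P6: T = 0x6, S = E(K, T) = 0x5; 0x0 ⊕ 0x5 = 0x5.
Blocks that differ from the original plaintext: P1.

P1 = 0x9, P2 = 0xD, P3 = 0x0, P4 = 0x5, P5 = 0xA, P6 = 0x5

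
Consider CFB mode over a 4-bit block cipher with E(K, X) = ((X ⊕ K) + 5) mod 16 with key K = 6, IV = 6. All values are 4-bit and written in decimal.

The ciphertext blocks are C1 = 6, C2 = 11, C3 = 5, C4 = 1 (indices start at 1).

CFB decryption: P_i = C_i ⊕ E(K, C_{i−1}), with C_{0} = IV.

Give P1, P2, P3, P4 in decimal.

P1 = 3, P2 = 14, P3 = 7, P4 = 9

P1: E(K, 6) = 5; 6 ⊕ 5 = 3.
P2: E(K, 6) = 5; 11 ⊕ 5 = 14.
P3: E(K, 11) = 2; 5 ⊕ 2 = 7.
P4: E(K, 5) = 8; 1 ⊕ 8 = 9.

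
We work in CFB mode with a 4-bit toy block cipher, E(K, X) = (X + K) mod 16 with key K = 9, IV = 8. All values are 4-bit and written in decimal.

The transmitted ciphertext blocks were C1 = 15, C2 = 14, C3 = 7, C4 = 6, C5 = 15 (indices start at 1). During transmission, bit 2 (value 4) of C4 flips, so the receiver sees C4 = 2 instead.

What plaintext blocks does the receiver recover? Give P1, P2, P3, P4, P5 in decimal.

P1 = 14, P2 = 6, P3 = 0, P4 = 2, P5 = 4

CFB decryption: P_i = C_i ⊕ E(K, C_{i−1}), with C_{0} = IV.
Only C4 changed, to 2. In CFB, a change in C_i flips the same bit in P_i and garbles P_{i+1}. Decrypting the received ciphertext:
P1: E(K, 8) = 1; 15 ⊕ 1 = 14.
P2: E(K, 15) = 8; 14 ⊕ 8 = 6.
P3: E(K, 14) = 7; 7 ⊕ 7 = 0.
P4: E(K, 7) = 0; 2 ⊕ 0 = 2.
P5: E(K, 2) = 11; 15 ⊕ 11 = 4.
Blocks that differ from the original plaintext: P4, P5.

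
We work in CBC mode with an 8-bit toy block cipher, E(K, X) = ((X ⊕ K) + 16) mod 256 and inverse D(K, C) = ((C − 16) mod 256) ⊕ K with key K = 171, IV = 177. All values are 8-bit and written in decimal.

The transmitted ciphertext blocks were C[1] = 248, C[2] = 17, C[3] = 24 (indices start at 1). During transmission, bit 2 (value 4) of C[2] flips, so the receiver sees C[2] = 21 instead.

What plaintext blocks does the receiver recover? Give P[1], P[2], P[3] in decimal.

P[1] = 242, P[2] = 86, P[3] = 182

CBC decryption: P_i = D(K, C_i) ⊕ C_{i−1}, with C_{0} = IV.
Only C[2] changed, to 21. In CBC, a change in C_i garbles P_i and flips the same bit in P_{i+1}. Decrypting the received ciphertext:
P[1]: D(K, 248) = 67; 67 ⊕ 177 = 242.
P[2]: D(K, 21) = 174; 174 ⊕ 248 = 86.
P[3]: D(K, 24) = 163; 163 ⊕ 21 = 182.
Blocks that differ from the original plaintext: P[2], P[3].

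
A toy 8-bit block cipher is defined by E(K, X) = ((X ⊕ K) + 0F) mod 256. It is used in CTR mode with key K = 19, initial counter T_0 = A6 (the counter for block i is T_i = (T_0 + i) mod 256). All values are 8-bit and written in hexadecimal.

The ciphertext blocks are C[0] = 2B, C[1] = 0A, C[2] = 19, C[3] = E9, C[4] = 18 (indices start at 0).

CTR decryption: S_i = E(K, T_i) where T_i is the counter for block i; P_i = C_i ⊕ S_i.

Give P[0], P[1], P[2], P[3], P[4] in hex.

P[0] = E5, P[1] = C7, P[2] = D9, P[3] = 56, P[4] = DA

P[0]: T = A6, S = E(K, T) = CE; 2B ⊕ CE = E5.
P[1]: T = A7, S = E(K, T) = CD; 0A ⊕ CD = C7.
P[2]: T = A8, S = E(K, T) = C0; 19 ⊕ C0 = D9.
P[3]: T = A9, S = E(K, T) = BF; E9 ⊕ BF = 56.
P[4]: T = AA, S = E(K, T) = C2; 18 ⊕ C2 = DA.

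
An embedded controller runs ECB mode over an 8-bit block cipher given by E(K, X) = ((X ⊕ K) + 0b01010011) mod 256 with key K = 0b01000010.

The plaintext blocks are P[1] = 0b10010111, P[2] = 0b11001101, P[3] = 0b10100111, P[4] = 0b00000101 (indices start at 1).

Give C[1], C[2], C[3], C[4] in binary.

ECB encryption: C_i = E(K, P_i).
C[1]: E(K, 0b10010111) = 0b00101000.
C[2]: E(K, 0b11001101) = 0b11100010.
C[3]: E(K, 0b10100111) = 0b00111000.
C[4]: E(K, 0b00000101) = 0b10011010.

C[1] = 0b00101000, C[2] = 0b11100010, C[3] = 0b00111000, C[4] = 0b10011010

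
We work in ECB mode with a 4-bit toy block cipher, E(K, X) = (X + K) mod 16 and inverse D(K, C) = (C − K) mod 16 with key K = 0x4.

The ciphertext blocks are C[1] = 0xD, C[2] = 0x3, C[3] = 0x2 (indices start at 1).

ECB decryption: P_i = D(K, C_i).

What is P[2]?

P[2]: D(K, 0x3) = 0xF.

P[2] = 0xF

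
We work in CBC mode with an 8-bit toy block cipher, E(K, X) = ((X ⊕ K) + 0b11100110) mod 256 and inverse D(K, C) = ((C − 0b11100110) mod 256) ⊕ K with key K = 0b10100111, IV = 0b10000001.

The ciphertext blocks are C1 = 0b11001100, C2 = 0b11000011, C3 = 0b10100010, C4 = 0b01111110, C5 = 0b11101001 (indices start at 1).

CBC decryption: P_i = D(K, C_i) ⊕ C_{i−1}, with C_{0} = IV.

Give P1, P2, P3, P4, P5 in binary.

P1 = 0b11000000, P2 = 0b10110110, P3 = 0b11011000, P4 = 0b10011101, P5 = 0b11011010

P1: D(K, 0b11001100) = 0b01000001; 0b01000001 ⊕ 0b10000001 = 0b11000000.
P2: D(K, 0b11000011) = 0b01111010; 0b01111010 ⊕ 0b11001100 = 0b10110110.
P3: D(K, 0b10100010) = 0b00011011; 0b00011011 ⊕ 0b11000011 = 0b11011000.
P4: D(K, 0b01111110) = 0b00111111; 0b00111111 ⊕ 0b10100010 = 0b10011101.
P5: D(K, 0b11101001) = 0b10100100; 0b10100100 ⊕ 0b01111110 = 0b11011010.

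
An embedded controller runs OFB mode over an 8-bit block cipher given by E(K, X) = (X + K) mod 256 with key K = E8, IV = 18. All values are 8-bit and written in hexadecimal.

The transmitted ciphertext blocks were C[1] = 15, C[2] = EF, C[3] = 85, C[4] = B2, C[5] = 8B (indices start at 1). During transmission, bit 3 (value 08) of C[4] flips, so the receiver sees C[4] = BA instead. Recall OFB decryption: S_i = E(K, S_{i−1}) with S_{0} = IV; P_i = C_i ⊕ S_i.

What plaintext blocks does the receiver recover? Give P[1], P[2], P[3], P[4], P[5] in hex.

P[1] = 15, P[2] = 07, P[3] = 55, P[4] = 02, P[5] = 2B

Only C[4] changed, to BA. In OFB, a change in C_i flips the same bit in P_i only; the keystream is unaffected. Decrypting the received ciphertext:
P[1]: S = E(K, 18) = 00; 15 ⊕ 00 = 15.
P[2]: S = E(K, 00) = E8; EF ⊕ E8 = 07.
P[3]: S = E(K, E8) = D0; 85 ⊕ D0 = 55.
P[4]: S = E(K, D0) = B8; BA ⊕ B8 = 02.
P[5]: S = E(K, B8) = A0; 8B ⊕ A0 = 2B.
Blocks that differ from the original plaintext: P[4].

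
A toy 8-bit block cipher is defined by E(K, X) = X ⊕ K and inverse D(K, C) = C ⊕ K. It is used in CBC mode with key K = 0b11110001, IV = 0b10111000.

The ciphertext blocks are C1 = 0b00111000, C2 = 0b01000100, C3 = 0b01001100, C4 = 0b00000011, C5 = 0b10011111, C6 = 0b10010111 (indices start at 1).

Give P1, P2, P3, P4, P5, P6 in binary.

P1 = 0b01110001, P2 = 0b10001101, P3 = 0b11111001, P4 = 0b10111110, P5 = 0b01101101, P6 = 0b11111001

CBC decryption: P_i = D(K, C_i) ⊕ C_{i−1}, with C_{0} = IV.
P1: D(K, 0b00111000) = 0b11001001; 0b11001001 ⊕ 0b10111000 = 0b01110001.
P2: D(K, 0b01000100) = 0b10110101; 0b10110101 ⊕ 0b00111000 = 0b10001101.
P3: D(K, 0b01001100) = 0b10111101; 0b10111101 ⊕ 0b01000100 = 0b11111001.
P4: D(K, 0b00000011) = 0b11110010; 0b11110010 ⊕ 0b01001100 = 0b10111110.
P5: D(K, 0b10011111) = 0b01101110; 0b01101110 ⊕ 0b00000011 = 0b01101101.
P6: D(K, 0b10010111) = 0b01100110; 0b01100110 ⊕ 0b10011111 = 0b11111001.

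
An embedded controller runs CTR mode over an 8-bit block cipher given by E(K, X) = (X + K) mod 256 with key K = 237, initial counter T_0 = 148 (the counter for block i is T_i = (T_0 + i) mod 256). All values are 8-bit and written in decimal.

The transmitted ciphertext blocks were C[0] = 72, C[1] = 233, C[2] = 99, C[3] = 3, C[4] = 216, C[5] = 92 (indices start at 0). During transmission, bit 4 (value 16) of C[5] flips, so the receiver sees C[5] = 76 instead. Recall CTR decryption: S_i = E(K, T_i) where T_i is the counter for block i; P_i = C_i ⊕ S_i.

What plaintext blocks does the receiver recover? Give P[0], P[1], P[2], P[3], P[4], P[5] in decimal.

P[0] = 201, P[1] = 107, P[2] = 224, P[3] = 135, P[4] = 93, P[5] = 202

Only C[5] changed, to 76. In CTR, a change in C_i flips the same bit in P_i only; the keystream is unaffected. Decrypting the received ciphertext:
P[0]: T = 148, S = E(K, T) = 129; 72 ⊕ 129 = 201.
P[1]: T = 149, S = E(K, T) = 130; 233 ⊕ 130 = 107.
P[2]: T = 150, S = E(K, T) = 131; 99 ⊕ 131 = 224.
P[3]: T = 151, S = E(K, T) = 132; 3 ⊕ 132 = 135.
P[4]: T = 152, S = E(K, T) = 133; 216 ⊕ 133 = 93.
P[5]: T = 153, S = E(K, T) = 134; 76 ⊕ 134 = 202.
Blocks that differ from the original plaintext: P[5].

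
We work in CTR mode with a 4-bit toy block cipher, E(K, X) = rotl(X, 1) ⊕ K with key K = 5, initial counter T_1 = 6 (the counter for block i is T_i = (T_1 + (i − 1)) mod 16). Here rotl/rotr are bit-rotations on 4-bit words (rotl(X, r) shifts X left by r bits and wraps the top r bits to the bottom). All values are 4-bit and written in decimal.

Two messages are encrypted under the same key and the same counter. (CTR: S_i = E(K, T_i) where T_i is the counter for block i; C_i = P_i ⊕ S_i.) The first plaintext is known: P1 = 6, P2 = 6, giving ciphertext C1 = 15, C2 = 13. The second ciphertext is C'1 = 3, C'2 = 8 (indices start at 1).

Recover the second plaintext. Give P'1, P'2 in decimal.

P'1 = 10, P'2 = 3

In CTR with a reused counter, both messages share the same keystream S_i, so C_i ⊕ C'_i = P_i ⊕ P'_i and thus P'_i = P_i ⊕ C_i ⊕ C'_i.
P'1: 6 ⊕ 15 ⊕ 3 = 10.
P'2: 6 ⊕ 13 ⊕ 8 = 3.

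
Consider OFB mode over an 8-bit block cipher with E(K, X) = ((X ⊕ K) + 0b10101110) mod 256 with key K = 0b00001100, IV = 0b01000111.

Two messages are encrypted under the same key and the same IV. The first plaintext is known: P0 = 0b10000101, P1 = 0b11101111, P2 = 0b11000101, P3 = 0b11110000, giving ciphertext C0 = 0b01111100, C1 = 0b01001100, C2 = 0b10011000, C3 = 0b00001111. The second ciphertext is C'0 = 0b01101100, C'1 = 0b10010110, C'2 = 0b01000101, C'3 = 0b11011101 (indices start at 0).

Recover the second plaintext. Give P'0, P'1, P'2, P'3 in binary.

In OFB with a reused IV, both messages share the same keystream S_i, so C_i ⊕ C'_i = P_i ⊕ P'_i and thus P'_i = P_i ⊕ C_i ⊕ C'_i.
P'0: 0b10000101 ⊕ 0b01111100 ⊕ 0b01101100 = 0b10010101.
P'1: 0b11101111 ⊕ 0b01001100 ⊕ 0b10010110 = 0b00110101.
P'2: 0b11000101 ⊕ 0b10011000 ⊕ 0b01000101 = 0b00011000.
P'3: 0b11110000 ⊕ 0b00001111 ⊕ 0b11011101 = 0b00100010.

P'0 = 0b10010101, P'1 = 0b00110101, P'2 = 0b00011000, P'3 = 0b00100010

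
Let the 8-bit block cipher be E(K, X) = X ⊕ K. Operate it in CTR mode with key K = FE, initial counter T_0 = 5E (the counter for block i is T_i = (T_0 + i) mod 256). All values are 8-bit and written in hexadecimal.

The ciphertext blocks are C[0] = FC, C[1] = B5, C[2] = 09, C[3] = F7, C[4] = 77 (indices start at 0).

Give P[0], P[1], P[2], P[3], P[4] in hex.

CTR decryption: S_i = E(K, T_i) where T_i is the counter for block i; P_i = C_i ⊕ S_i.
P[0]: T = 5E, S = E(K, T) = A0; FC ⊕ A0 = 5C.
P[1]: T = 5F, S = E(K, T) = A1; B5 ⊕ A1 = 14.
P[2]: T = 60, S = E(K, T) = 9E; 09 ⊕ 9E = 97.
P[3]: T = 61, S = E(K, T) = 9F; F7 ⊕ 9F = 68.
P[4]: T = 62, S = E(K, T) = 9C; 77 ⊕ 9C = EB.

P[0] = 5C, P[1] = 14, P[2] = 97, P[3] = 68, P[4] = EB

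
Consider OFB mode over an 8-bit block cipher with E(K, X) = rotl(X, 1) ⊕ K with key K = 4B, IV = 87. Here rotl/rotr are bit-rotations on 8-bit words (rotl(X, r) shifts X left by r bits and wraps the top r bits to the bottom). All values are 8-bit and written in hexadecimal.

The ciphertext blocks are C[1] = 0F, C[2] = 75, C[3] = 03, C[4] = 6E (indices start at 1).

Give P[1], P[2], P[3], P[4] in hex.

P[1] = 4B, P[2] = B6, P[3] = CF, P[4] = BC

OFB decryption: S_i = E(K, S_{i−1}) with S_{0} = IV; P_i = C_i ⊕ S_i.
P[1]: S = E(K, 87) = 44; 0F ⊕ 44 = 4B.
P[2]: S = E(K, 44) = C3; 75 ⊕ C3 = B6.
P[3]: S = E(K, C3) = CC; 03 ⊕ CC = CF.
P[4]: S = E(K, CC) = D2; 6E ⊕ D2 = BC.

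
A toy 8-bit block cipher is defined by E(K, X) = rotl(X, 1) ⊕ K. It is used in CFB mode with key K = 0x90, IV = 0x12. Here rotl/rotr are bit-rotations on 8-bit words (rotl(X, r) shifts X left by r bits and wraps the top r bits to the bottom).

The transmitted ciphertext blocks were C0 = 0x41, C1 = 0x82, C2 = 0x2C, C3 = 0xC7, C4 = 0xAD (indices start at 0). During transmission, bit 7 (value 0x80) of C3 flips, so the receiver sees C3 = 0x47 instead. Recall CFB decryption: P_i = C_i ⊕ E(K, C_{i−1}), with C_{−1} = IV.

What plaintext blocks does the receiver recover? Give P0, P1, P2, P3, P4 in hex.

Only C3 changed, to 0x47. In CFB, a change in C_i flips the same bit in P_i and garbles P_{i+1}. Decrypting the received ciphertext:
P0: E(K, 0x12) = 0xB4; 0x41 ⊕ 0xB4 = 0xF5.
P1: E(K, 0x41) = 0x12; 0x82 ⊕ 0x12 = 0x90.
P2: E(K, 0x82) = 0x95; 0x2C ⊕ 0x95 = 0xB9.
P3: E(K, 0x2C) = 0xC8; 0x47 ⊕ 0xC8 = 0x8F.
P4: E(K, 0x47) = 0x1E; 0xAD ⊕ 0x1E = 0xB3.
Blocks that differ from the original plaintext: P3, P4.

P0 = 0xF5, P1 = 0x90, P2 = 0xB9, P3 = 0x8F, P4 = 0xB3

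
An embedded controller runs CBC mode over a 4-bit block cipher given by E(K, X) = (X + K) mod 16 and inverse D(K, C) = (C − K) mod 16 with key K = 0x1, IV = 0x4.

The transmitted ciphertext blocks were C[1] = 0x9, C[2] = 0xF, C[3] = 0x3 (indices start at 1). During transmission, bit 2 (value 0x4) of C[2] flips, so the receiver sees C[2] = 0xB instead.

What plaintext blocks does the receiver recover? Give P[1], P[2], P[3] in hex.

P[1] = 0xC, P[2] = 0x3, P[3] = 0x9

CBC decryption: P_i = D(K, C_i) ⊕ C_{i−1}, with C_{0} = IV.
Only C[2] changed, to 0xB. In CBC, a change in C_i garbles P_i and flips the same bit in P_{i+1}. Decrypting the received ciphertext:
P[1]: D(K, 0x9) = 0x8; 0x8 ⊕ 0x4 = 0xC.
P[2]: D(K, 0xB) = 0xA; 0xA ⊕ 0x9 = 0x3.
P[3]: D(K, 0x3) = 0x2; 0x2 ⊕ 0xB = 0x9.
Blocks that differ from the original plaintext: P[2], P[3].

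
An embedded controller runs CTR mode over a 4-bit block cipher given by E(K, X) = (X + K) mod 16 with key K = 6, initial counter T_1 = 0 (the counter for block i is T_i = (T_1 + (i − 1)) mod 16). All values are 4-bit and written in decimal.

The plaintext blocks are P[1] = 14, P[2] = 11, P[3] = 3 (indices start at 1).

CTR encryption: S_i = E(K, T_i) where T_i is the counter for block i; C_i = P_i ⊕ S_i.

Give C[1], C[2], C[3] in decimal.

C[1] = 8, C[2] = 12, C[3] = 11

C[1]: T = 0, S = E(K, T) = 6; 14 ⊕ 6 = 8.
C[2]: T = 1, S = E(K, T) = 7; 11 ⊕ 7 = 12.
C[3]: T = 2, S = E(K, T) = 8; 3 ⊕ 8 = 11.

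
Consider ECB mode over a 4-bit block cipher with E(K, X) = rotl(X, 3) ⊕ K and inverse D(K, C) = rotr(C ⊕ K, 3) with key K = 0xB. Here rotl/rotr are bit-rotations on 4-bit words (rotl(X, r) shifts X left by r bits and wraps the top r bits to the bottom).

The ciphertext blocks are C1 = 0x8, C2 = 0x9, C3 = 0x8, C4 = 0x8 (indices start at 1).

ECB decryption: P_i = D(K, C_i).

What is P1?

P1: D(K, 0x8) = 0x6.

P1 = 0x6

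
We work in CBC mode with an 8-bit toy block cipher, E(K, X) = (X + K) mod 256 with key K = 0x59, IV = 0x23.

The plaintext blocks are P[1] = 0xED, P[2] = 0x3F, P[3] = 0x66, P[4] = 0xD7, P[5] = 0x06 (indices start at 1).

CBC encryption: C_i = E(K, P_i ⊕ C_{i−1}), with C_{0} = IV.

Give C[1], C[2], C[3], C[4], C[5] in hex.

C[1]: P[1] ⊕ 0x23 = 0xCE; E(K, 0xCE) = 0x27.
C[2]: P[2] ⊕ 0x27 = 0x18; E(K, 0x18) = 0x71.
C[3]: P[3] ⊕ 0x71 = 0x17; E(K, 0x17) = 0x70.
C[4]: P[4] ⊕ 0x70 = 0xA7; E(K, 0xA7) = 0x00.
C[5]: P[5] ⊕ 0x00 = 0x06; E(K, 0x06) = 0x5F.

C[1] = 0x27, C[2] = 0x71, C[3] = 0x70, C[4] = 0x00, C[5] = 0x5F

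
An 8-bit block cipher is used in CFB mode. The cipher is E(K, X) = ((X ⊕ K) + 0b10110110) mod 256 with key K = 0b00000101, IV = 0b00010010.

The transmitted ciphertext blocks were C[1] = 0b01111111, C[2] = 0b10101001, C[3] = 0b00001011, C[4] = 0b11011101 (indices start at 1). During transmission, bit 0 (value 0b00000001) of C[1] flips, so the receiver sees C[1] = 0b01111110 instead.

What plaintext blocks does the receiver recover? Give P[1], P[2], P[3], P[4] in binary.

P[1] = 0b10110011, P[2] = 0b10011000, P[3] = 0b01101001, P[4] = 0b00011001

CFB decryption: P_i = C_i ⊕ E(K, C_{i−1}), with C_{0} = IV.
Only C[1] changed, to 0b01111110. In CFB, a change in C_i flips the same bit in P_i and garbles P_{i+1}. Decrypting the received ciphertext:
P[1]: E(K, 0b00010010) = 0b11001101; 0b01111110 ⊕ 0b11001101 = 0b10110011.
P[2]: E(K, 0b01111110) = 0b00110001; 0b10101001 ⊕ 0b00110001 = 0b10011000.
P[3]: E(K, 0b10101001) = 0b01100010; 0b00001011 ⊕ 0b01100010 = 0b01101001.
P[4]: E(K, 0b00001011) = 0b11000100; 0b11011101 ⊕ 0b11000100 = 0b00011001.
Blocks that differ from the original plaintext: P[1], P[2].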